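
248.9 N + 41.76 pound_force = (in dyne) 248.9 N is already in N. 1 pound_force = 4.4482216 N, so 41.76 pound_force = 41.76 * 4.4482216 = 185.75773 N. Sum: 248.9 + 185.75773 = 434.65773 N. 1 dyne = 1e-05 N, so 434.65773 N = 434.65773 / 1e-05 = 43465773 dyne ≈ 4.347e+07 dyne (4 s.f.). Final answer: 4.347e+07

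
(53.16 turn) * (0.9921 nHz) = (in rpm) 3.164e-06. Check: 1 turn = 6.2831853 rad, so 53.16 turn = 53.16 * 6.2831853 = 334.01413 rad. 1 nHz = 1e-09 Hz, so 0.9921 nHz = 0.9921 * 1e-09 = 9.921e-10 Hz. Combine: 334.01413 rad * 9.921e-10 Hz = 3.3137542e-07 rad/s. 1 rpm = 0.10471976 rad/s, so 3.3137542e-07 rad/s = 3.3137542e-07 / 0.10471976 = 3.1644022e-06 rpm ≈ 3.164e-06 rpm (4 s.f.).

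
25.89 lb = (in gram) 1 lb = 0.45359237 kg, so 25.89 lb = 25.89 * 0.45359237 = 11.743506 kg. 1 gram = 0.001 kg, so 11.743506 kg = 11.743506 / 0.001 = 11743.506 gram ≈ 1.174e+04 gram (4 s.f.). Final answer: 1.174e+04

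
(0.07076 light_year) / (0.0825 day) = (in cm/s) 9.392e+12. Check: 1 light_year = 9.4607305e+15 m, so 0.07076 light_year = 0.07076 * 9.4607305e+15 = 6.6944129e+14 m. 1 day = 86400 s, so 0.0825 day = 0.0825 * 86400 = 7128 s. Combine: 6.6944129e+14 m / 7128 s = 9.3917128e+10 m/s. 1 cm/s = 0.01 m/s, so 9.3917128e+10 m/s = 9.3917128e+10 / 0.01 = 9.3917128e+12 cm/s ≈ 9.392e+12 cm/s (4 s.f.).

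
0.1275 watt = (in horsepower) 0.1275 watt = 0.1275 W. 1 horsepower = 745.69987 W, so 0.1275 W = 0.1275 / 745.69987 = 0.00017098032 horsepower ≈ 0.000171 horsepower (4 s.f.). Final answer: 0.000171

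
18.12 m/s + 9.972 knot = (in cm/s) 2325. Check: 18.12 m/s is already in m/s. 1 knot = 0.51444444 m/s, so 9.972 knot = 9.972 * 0.51444444 = 5.13004 m/s. Sum: 18.12 + 5.13004 = 23.25004 m/s. 1 cm/s = 0.01 m/s, so 23.25004 m/s = 23.25004 / 0.01 = 2325.004 cm/s ≈ 2325 cm/s (4 s.f.).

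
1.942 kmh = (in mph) 1.207. Check: 1 kmh = 0.27777778 m/s, so 1.942 kmh = 1.942 * 0.27777778 = 0.53944444 m/s. 1 mph = 0.44704 m/s, so 0.53944444 m/s = 0.53944444 / 0.44704 = 1.2067029 mph ≈ 1.207 mph (4 s.f.).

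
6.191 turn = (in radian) 38.9. Check: 1 turn = 6.2831853 rad, so 6.191 turn = 6.191 * 6.2831853 = 38.8992 rad. 38.8992 rad = 38.8992 radian ≈ 38.9 radian (4 s.f.).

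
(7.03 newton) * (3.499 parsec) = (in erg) 7.59e+24. Check: 7.03 newton = 7.03 N. 1 parsec = 3.0856776e+16 m, so 3.499 parsec = 3.499 * 3.0856776e+16 = 1.0796786e+17 m. Combine: 7.03 N * 1.0796786e+17 m = 7.5901405e+17 J. 1 erg = 1e-07 J, so 7.5901405e+17 J = 7.5901405e+17 / 1e-07 = 7.5901405e+24 erg ≈ 7.59e+24 erg (4 s.f.).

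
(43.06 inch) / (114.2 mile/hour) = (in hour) 5.951e-06. Check: 1 inch = 0.0254 m, so 43.06 inch = 43.06 * 0.0254 = 1.093724 m. 1 mile/hour = 0.44704 m/s, so 114.2 mile/hour = 114.2 * 0.44704 = 51.051968 m/s. Combine: 1.093724 m / 51.051968 m/s = 0.021423738 s. 1 hour = 3600 s, so 0.021423738 s = 0.021423738 / 3600 = 5.9510384e-06 hour ≈ 5.951e-06 hour (4 s.f.).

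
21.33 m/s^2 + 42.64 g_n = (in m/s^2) 439.5. Check: 21.33 m/s^2 is already in m/s^2. 1 g_n = 9.80665 m/s^2, so 42.64 g_n = 42.64 * 9.80665 = 418.15556 m/s^2. Sum: 21.33 + 418.15556 = 439.48556 m/s^2. Result: 439.48556 m/s^2 ≈ 439.5 m/s^2 (4 s.f.).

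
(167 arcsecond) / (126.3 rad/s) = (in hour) 1 arcsecond = 4.8481368e-06 rad, so 167 arcsecond = 167 * 4.8481368e-06 = 0.00080963885 rad. 126.3 rad/s is already in rad/s. Combine: 0.00080963885 rad / 126.3 rad/s = 6.4104422e-06 s. 1 hour = 3600 s, so 6.4104422e-06 s = 6.4104422e-06 / 3600 = 1.7806784e-09 hour ≈ 1.781e-09 hour (4 s.f.). Final answer: 1.781e-09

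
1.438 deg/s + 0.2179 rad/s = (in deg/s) 13.92. Check: 1 deg/s = 0.017453293 rad/s, so 1.438 deg/s = 1.438 * 0.017453293 = 0.025097835 rad/s. 0.2179 rad/s is already in rad/s. Sum: 0.025097835 + 0.2179 = 0.24299783 rad/s. 1 deg/s = 0.017453293 rad/s, so 0.24299783 rad/s = 0.24299783 / 0.017453293 = 13.92275 deg/s ≈ 13.92 deg/s (4 s.f.).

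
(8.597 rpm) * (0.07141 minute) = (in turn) 0.6139. Check: 1 rpm = 0.10471976 rad/s, so 8.597 rpm = 8.597 * 0.10471976 = 0.90027573 rad/s. 1 minute = 60 s, so 0.07141 minute = 0.07141 * 60 = 4.2846 s. Combine: 0.90027573 rad/s * 4.2846 s = 3.8573214 rad. 1 turn = 6.2831853 rad, so 3.8573214 rad = 3.8573214 / 6.2831853 = 0.61391177 turn ≈ 0.6139 turn (4 s.f.).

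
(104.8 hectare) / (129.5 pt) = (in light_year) 1 hectare = 10000 m^2, so 104.8 hectare = 104.8 * 10000 = 1048000 m^2. 1 pt = 0.00035277778 m, so 129.5 pt = 129.5 * 0.00035277778 = 0.045684722 m. Combine: 1048000 m^2 / 0.045684722 m = 22939835 m. 1 light_year = 9.4607305e+15 m, so 22939835 m = 22939835 / 9.4607305e+15 = 2.4247425e-09 light_year ≈ 2.425e-09 light_year (4 s.f.). Final answer: 2.425e-09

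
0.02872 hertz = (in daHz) 0.02872 hertz = 0.02872 Hz. 1 daHz = 10 Hz, so 0.02872 Hz = 0.02872 / 10 = 0.002872 daHz. Final answer: 0.002872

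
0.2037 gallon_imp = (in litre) 0.926. Check: 1 gallon_imp = 0.00454609 m^3, so 0.2037 gallon_imp = 0.2037 * 0.00454609 = 0.00092603853 m^3. 1 litre = 0.001 m^3, so 0.00092603853 m^3 = 0.00092603853 / 0.001 = 0.92603853 litre ≈ 0.926 litre (4 s.f.).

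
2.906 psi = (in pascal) 1 psi = 6894.7573 Pa, so 2.906 psi = 2.906 * 6894.7573 = 20036.165 Pa. 20036.165 Pa = 20036.165 pascal ≈ 2.004e+04 pascal (4 s.f.). Final answer: 2.004e+04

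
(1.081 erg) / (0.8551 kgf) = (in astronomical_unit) 1 erg = 1e-07 J, so 1.081 erg = 1.081 * 1e-07 = 1.081e-07 J. 1 kgf = 9.80665 N, so 0.8551 kgf = 0.8551 * 9.80665 = 8.3856664 N. Combine: 1.081e-07 J / 8.3856664 N = 1.2891045e-08 m. 1 astronomical_unit = 1.4959787e+11 m, so 1.2891045e-08 m = 1.2891045e-08 / 1.4959787e+11 = 8.6171311e-20 astronomical_unit ≈ 8.617e-20 astronomical_unit (4 s.f.). Final answer: 8.617e-20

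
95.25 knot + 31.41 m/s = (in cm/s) 8041. Check: 1 knot = 0.51444444 m/s, so 95.25 knot = 95.25 * 0.51444444 = 49.000833 m/s. 31.41 m/s is already in m/s. Sum: 49.000833 + 31.41 = 80.410833 m/s. 1 cm/s = 0.01 m/s, so 80.410833 m/s = 80.410833 / 0.01 = 8041.0833 cm/s ≈ 8041 cm/s (4 s.f.).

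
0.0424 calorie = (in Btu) 1 calorie = 4.184 J, so 0.0424 calorie = 0.0424 * 4.184 = 0.1774016 J. 1 Btu = 1055.0559 J, so 0.1774016 J = 0.1774016 / 1055.0559 = 0.00016814427 Btu ≈ 0.0001681 Btu (4 s.f.). Final answer: 0.0001681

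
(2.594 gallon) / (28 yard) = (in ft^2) 1 gallon = 0.0037854118 m^3, so 2.594 gallon = 2.594 * 0.0037854118 = 0.0098193582 m^3. 1 yard = 0.9144 m, so 28 yard = 28 * 0.9144 = 25.6032 m. Combine: 0.0098193582 m^3 / 25.6032 m = 0.00038352074 m^2. 1 ft^2 = 0.09290304 m^2, so 0.00038352074 m^2 = 0.00038352074 / 0.09290304 = 0.0041281829 ft^2 ≈ 0.004128 ft^2 (4 s.f.). Final answer: 0.004128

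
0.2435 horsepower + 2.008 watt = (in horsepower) 1 horsepower = 745.69987 W, so 0.2435 horsepower = 0.2435 * 745.69987 = 181.57792 W. 2.008 watt = 2.008 W. Sum: 181.57792 + 2.008 = 183.58592 W. 1 horsepower = 745.69987 W, so 183.58592 W = 183.58592 / 745.69987 = 0.24619277 horsepower ≈ 0.2462 horsepower (4 s.f.). Final answer: 0.2462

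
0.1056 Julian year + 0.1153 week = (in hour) 945.1. Check: 1 Julian year = 31557600 s, so 0.1056 Julian year = 0.1056 * 31557600 = 3332482.6 s. 1 week = 604800 s, so 0.1153 week = 0.1153 * 604800 = 69733.44 s. Sum: 3332482.6 + 69733.44 = 3402216 s. 1 hour = 3600 s, so 3402216 s = 3402216 / 3600 = 945.06 hour ≈ 945.1 hour (4 s.f.).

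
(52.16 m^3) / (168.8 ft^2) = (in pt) 9428. Check: 52.16 m^3 is already in m^3. 1 ft^2 = 0.09290304 m^2, so 168.8 ft^2 = 168.8 * 0.09290304 = 15.682033 m^2. Combine: 52.16 m^3 / 15.682033 m^2 = 3.3260993 m. 1 pt = 0.00035277778 m, so 3.3260993 m = 3.3260993 / 0.00035277778 = 9428.3131 pt ≈ 9428 pt (4 s.f.).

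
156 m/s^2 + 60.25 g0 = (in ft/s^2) 2450. Check: 156 m/s^2 is already in m/s^2. 1 g0 = 9.80665 m/s^2, so 60.25 g0 = 60.25 * 9.80665 = 590.85066 m/s^2. Sum: 156 + 590.85066 = 746.85066 m/s^2. 1 ft/s^2 = 0.3048 m/s^2, so 746.85066 m/s^2 = 746.85066 / 0.3048 = 2450.2974 ft/s^2 ≈ 2450 ft/s^2 (4 s.f.).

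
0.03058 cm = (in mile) 1.9e-07. Check: 1 cm = 0.01 m, so 0.03058 cm = 0.03058 * 0.01 = 0.0003058 m. 1 mile = 1609.344 m, so 0.0003058 m = 0.0003058 / 1609.344 = 1.9001531e-07 mile ≈ 1.9e-07 mile (4 s.f.).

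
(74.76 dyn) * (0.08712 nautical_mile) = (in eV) 1 dyn = 1e-05 N, so 74.76 dyn = 74.76 * 1e-05 = 0.0007476 N. 1 nautical_mile = 1852 m, so 0.08712 nautical_mile = 0.08712 * 1852 = 161.34624 m. Combine: 0.0007476 N * 161.34624 m = 0.12062245 J. 1 eV = 1.6021766e-19 J, so 0.12062245 J = 0.12062245 / 1.6021766e-19 = 7.5286611e+17 eV ≈ 7.529e+17 eV (4 s.f.). Final answer: 7.529e+17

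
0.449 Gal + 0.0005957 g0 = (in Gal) 1 Gal = 0.01 m/s^2, so 0.449 Gal = 0.449 * 0.01 = 0.00449 m/s^2. 1 g0 = 9.80665 m/s^2, so 0.0005957 g0 = 0.0005957 * 9.80665 = 0.0058418214 m/s^2. Sum: 0.00449 + 0.0058418214 = 0.010331821 m/s^2. 1 Gal = 0.01 m/s^2, so 0.010331821 m/s^2 = 0.010331821 / 0.01 = 1.0331821 Gal ≈ 1.033 Gal (4 s.f.). Final answer: 1.033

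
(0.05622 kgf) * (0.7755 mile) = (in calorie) 1 kgf = 9.80665 N, so 0.05622 kgf = 0.05622 * 9.80665 = 0.55132986 N. 1 mile = 1609.344 m, so 0.7755 mile = 0.7755 * 1609.344 = 1248.0463 m. Combine: 0.55132986 N * 1248.0463 m = 688.08518 J. 1 calorie = 4.184 J, so 688.08518 J = 688.08518 / 4.184 = 164.45631 calorie ≈ 164.5 calorie (4 s.f.). Final answer: 164.5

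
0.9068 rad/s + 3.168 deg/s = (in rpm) 0.9068 rad/s is already in rad/s. 1 deg/s = 0.017453293 rad/s, so 3.168 deg/s = 3.168 * 0.017453293 = 0.055292031 rad/s. Sum: 0.9068 + 0.055292031 = 0.96209203 rad/s. 1 rpm = 0.10471976 rad/s, so 0.96209203 rad/s = 0.96209203 / 0.10471976 = 9.1873021 rpm ≈ 9.187 rpm (4 s.f.). Final answer: 9.187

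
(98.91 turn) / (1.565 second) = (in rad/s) 397.1. Check: 1 turn = 6.2831853 rad, so 98.91 turn = 98.91 * 6.2831853 = 621.46986 rad. 1.565 second = 1.565 s. Combine: 621.46986 rad / 1.565 s = 397.10534 rad/s. Result: 397.10534 rad/s ≈ 397.1 rad/s (4 s.f.).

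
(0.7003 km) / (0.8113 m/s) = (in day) 1 km = 1000 m, so 0.7003 km = 0.7003 * 1000 = 700.3 m. 0.8113 m/s is already in m/s. Combine: 700.3 m / 0.8113 m/s = 863.18255 s. 1 day = 86400 s, so 863.18255 s = 863.18255 / 86400 = 0.0099905387 day ≈ 0.009991 day (4 s.f.). Final answer: 0.009991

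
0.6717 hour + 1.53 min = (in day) 1 hour = 3600 s, so 0.6717 hour = 0.6717 * 3600 = 2418.12 s. 1 min = 60 s, so 1.53 min = 1.53 * 60 = 91.8 s. Sum: 2418.12 + 91.8 = 2509.92 s. 1 day = 86400 s, so 2509.92 s = 2509.92 / 86400 = 0.02905 day. Final answer: 0.02905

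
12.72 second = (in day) 12.72 second = 12.72 s. 1 day = 86400 s, so 12.72 s = 12.72 / 86400 = 0.00014722222 day ≈ 0.0001472 day (4 s.f.). Final answer: 0.0001472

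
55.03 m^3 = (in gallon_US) 1.454e+04. Check: 1 gallon_US = 0.0037854118 m^3, so 55.03 m^3 = 55.03 / 0.0037854118 = 14537.388 gallon_US ≈ 1.454e+04 gallon_US (4 s.f.).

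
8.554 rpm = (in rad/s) 0.8958. Check: 1 rpm = 0.10471976 rad/s, so 8.554 rpm = 8.554 * 0.10471976 = 0.89577279 rad/s. Result: 0.89577279 rad/s ≈ 0.8958 rad/s (4 s.f.).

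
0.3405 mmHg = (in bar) 0.000454. Check: 1 mmHg = 133.32237 Pa, so 0.3405 mmHg = 0.3405 * 133.32237 = 45.396266 Pa. 1 bar = 100000 Pa, so 45.396266 Pa = 45.396266 / 100000 = 0.00045396266 bar ≈ 0.000454 bar (4 s.f.).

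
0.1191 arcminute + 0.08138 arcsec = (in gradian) 1 arcminute = 0.00029088821 rad, so 0.1191 arcminute = 0.1191 * 0.00029088821 = 3.4644786e-05 rad. 1 arcsec = 4.8481368e-06 rad, so 0.08138 arcsec = 0.08138 * 4.8481368e-06 = 3.9454137e-07 rad. Sum: 3.4644786e-05 + 3.9454137e-07 = 3.5039327e-05 rad. 1 gradian = 0.015707963 rad, so 3.5039327e-05 rad = 3.5039327e-05 / 0.015707963 = 0.0022306728 gradian ≈ 0.002231 gradian (4 s.f.). Final answer: 0.002231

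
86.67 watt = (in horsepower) 0.1162. Check: 86.67 watt = 86.67 W. 1 horsepower = 745.69987 W, so 86.67 W = 86.67 / 745.69987 = 0.11622638 horsepower ≈ 0.1162 horsepower (4 s.f.).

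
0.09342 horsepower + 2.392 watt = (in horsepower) 0.09663. Check: 1 horsepower = 745.69987 W, so 0.09342 horsepower = 0.09342 * 745.69987 = 69.663282 W. 2.392 watt = 2.392 W. Sum: 69.663282 + 2.392 = 72.055282 W. 1 horsepower = 745.69987 W, so 72.055282 W = 72.055282 / 745.69987 = 0.096627725 horsepower ≈ 0.09663 horsepower (4 s.f.).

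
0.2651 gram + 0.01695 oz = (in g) 0.7456. Check: 1 gram = 0.001 kg, so 0.2651 gram = 0.2651 * 0.001 = 0.0002651 kg. 1 oz = 0.028349523 kg, so 0.01695 oz = 0.01695 * 0.028349523 = 0.00048052442 kg. Sum: 0.0002651 + 0.00048052442 = 0.00074562442 kg. 1 g = 0.001 kg, so 0.00074562442 kg = 0.00074562442 / 0.001 = 0.74562442 g ≈ 0.7456 g (4 s.f.).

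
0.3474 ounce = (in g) 9.849. Check: 1 ounce = 0.028349523 kg, so 0.3474 ounce = 0.3474 * 0.028349523 = 0.0098486243 kg. 1 g = 0.001 kg, so 0.0098486243 kg = 0.0098486243 / 0.001 = 9.8486243 g ≈ 9.849 g (4 s.f.).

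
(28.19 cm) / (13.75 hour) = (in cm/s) 0.0005695. Check: 1 cm = 0.01 m, so 28.19 cm = 28.19 * 0.01 = 0.2819 m. 1 hour = 3600 s, so 13.75 hour = 13.75 * 3600 = 49500 s. Combine: 0.2819 m / 49500 s = 5.6949495e-06 m/s. 1 cm/s = 0.01 m/s, so 5.6949495e-06 m/s = 5.6949495e-06 / 0.01 = 0.00056949495 cm/s ≈ 0.0005695 cm/s (4 s.f.).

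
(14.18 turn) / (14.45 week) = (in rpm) 9.735e-05. Check: 1 turn = 6.2831853 rad, so 14.18 turn = 14.18 * 6.2831853 = 89.095568 rad. 1 week = 604800 s, so 14.45 week = 14.45 * 604800 = 8739360 s. Combine: 89.095568 rad / 8739360 s = 1.0194747e-05 rad/s. 1 rpm = 0.10471976 rad/s, so 1.0194747e-05 rad/s = 1.0194747e-05 / 0.10471976 = 9.7352667e-05 rpm ≈ 9.735e-05 rpm (4 s.f.).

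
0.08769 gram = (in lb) 1 gram = 0.001 kg, so 0.08769 gram = 0.08769 * 0.001 = 8.769e-05 kg. 1 lb = 0.45359237 kg, so 8.769e-05 kg = 8.769e-05 / 0.45359237 = 0.00019332336 lb ≈ 0.0001933 lb (4 s.f.). Final answer: 0.0001933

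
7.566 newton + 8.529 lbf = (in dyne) 7.566 newton = 7.566 N. 1 lbf = 4.4482216 N, so 8.529 lbf = 8.529 * 4.4482216 = 37.938882 N. Sum: 7.566 + 37.938882 = 45.504882 N. 1 dyne = 1e-05 N, so 45.504882 N = 45.504882 / 1e-05 = 4550488.2 dyne ≈ 4.55e+06 dyne (4 s.f.). Final answer: 4.55e+06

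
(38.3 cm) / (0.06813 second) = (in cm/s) 1 cm = 0.01 m, so 38.3 cm = 38.3 * 0.01 = 0.383 m. 0.06813 second = 0.06813 s. Combine: 0.383 m / 0.06813 s = 5.6216058 m/s. 1 cm/s = 0.01 m/s, so 5.6216058 m/s = 5.6216058 / 0.01 = 562.16058 cm/s ≈ 562.2 cm/s (4 s.f.). Final answer: 562.2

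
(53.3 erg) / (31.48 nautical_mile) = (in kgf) 9.322e-12. Check: 1 erg = 1e-07 J, so 53.3 erg = 53.3 * 1e-07 = 5.33e-06 J. 1 nautical_mile = 1852 m, so 31.48 nautical_mile = 31.48 * 1852 = 58300.96 m. Combine: 5.33e-06 J / 58300.96 m = 9.1422165e-11 N. 1 kgf = 9.80665 N, so 9.1422165e-11 N = 9.1422165e-11 / 9.80665 = 9.3224664e-12 kgf ≈ 9.322e-12 kgf (4 s.f.).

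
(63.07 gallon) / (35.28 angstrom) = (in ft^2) 7.284e+08. Check: 1 gallon = 0.0037854118 m^3, so 63.07 gallon = 63.07 * 0.0037854118 = 0.23874592 m^3. 1 angstrom = 1e-10 m, so 35.28 angstrom = 35.28 * 1e-10 = 3.528e-09 m. Combine: 0.23874592 m^3 / 3.528e-09 m = 67671746 m^2. 1 ft^2 = 0.09290304 m^2, so 67671746 m^2 = 67671746 / 0.09290304 = 7.2841262e+08 ft^2 ≈ 7.284e+08 ft^2 (4 s.f.).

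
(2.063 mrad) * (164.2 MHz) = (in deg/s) 1 mrad = 0.001 rad, so 2.063 mrad = 2.063 * 0.001 = 0.002063 rad. 1 MHz = 1000000 Hz, so 164.2 MHz = 164.2 * 1000000 = 1.642e+08 Hz. Combine: 0.002063 rad * 1.642e+08 Hz = 338744.6 rad/s. 1 deg/s = 0.017453293 rad/s, so 338744.6 rad/s = 338744.6 / 0.017453293 = 19408636 deg/s ≈ 1.941e+07 deg/s (4 s.f.). Final answer: 1.941e+07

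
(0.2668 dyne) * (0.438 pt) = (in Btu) 1 dyne = 1e-05 N, so 0.2668 dyne = 0.2668 * 1e-05 = 2.668e-06 N. 1 pt = 0.00035277778 m, so 0.438 pt = 0.438 * 0.00035277778 = 0.00015451667 m. Combine: 2.668e-06 N * 0.00015451667 m = 4.1225047e-10 J. 1 Btu = 1055.0559 J, so 4.1225047e-10 J = 4.1225047e-10 / 1055.0559 = 3.9073805e-13 Btu ≈ 3.907e-13 Btu (4 s.f.). Final answer: 3.907e-13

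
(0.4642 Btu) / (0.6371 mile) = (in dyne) 4.777e+04. Check: 1 Btu = 1055.0559 J, so 0.4642 Btu = 0.4642 * 1055.0559 = 489.75693 J. 1 mile = 1609.344 m, so 0.6371 mile = 0.6371 * 1609.344 = 1025.3131 m. Combine: 489.75693 J / 1025.3131 m = 0.47766574 N. 1 dyne = 1e-05 N, so 0.47766574 N = 0.47766574 / 1e-05 = 47766.574 dyne ≈ 4.777e+04 dyne (4 s.f.).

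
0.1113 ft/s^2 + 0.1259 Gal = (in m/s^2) 1 ft/s^2 = 0.3048 m/s^2, so 0.1113 ft/s^2 = 0.1113 * 0.3048 = 0.03392424 m/s^2. 1 Gal = 0.01 m/s^2, so 0.1259 Gal = 0.1259 * 0.01 = 0.001259 m/s^2. Sum: 0.03392424 + 0.001259 = 0.03518324 m/s^2. Result: 0.03518324 m/s^2 ≈ 0.03518 m/s^2 (4 s.f.). Final answer: 0.03518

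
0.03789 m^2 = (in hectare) 1 hectare = 10000 m^2, so 0.03789 m^2 = 0.03789 / 10000 = 3.789e-06 hectare. Final answer: 3.789e-06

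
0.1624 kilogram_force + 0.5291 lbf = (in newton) 1 kilogram_force = 9.80665 N, so 0.1624 kilogram_force = 0.1624 * 9.80665 = 1.5926 N. 1 lbf = 4.4482216 N, so 0.5291 lbf = 0.5291 * 4.4482216 = 2.3535541 N. Sum: 1.5926 + 2.3535541 = 3.946154 N. 3.946154 N = 3.946154 newton ≈ 3.946 newton (4 s.f.). Final answer: 3.946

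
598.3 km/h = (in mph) 1 km/h = 0.27777778 m/s, so 598.3 km/h = 598.3 * 0.27777778 = 166.19444 m/s. 1 mph = 0.44704 m/s, so 166.19444 m/s = 166.19444 / 0.44704 = 371.76638 mph ≈ 371.8 mph (4 s.f.). Final answer: 371.8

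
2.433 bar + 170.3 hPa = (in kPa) 1 bar = 100000 Pa, so 2.433 bar = 2.433 * 100000 = 243300 Pa. 1 hPa = 100 Pa, so 170.3 hPa = 170.3 * 100 = 17030 Pa. Sum: 243300 + 17030 = 260330 Pa. 1 kPa = 1000 Pa, so 260330 Pa = 260330 / 1000 = 260.33 kPa ≈ 260.3 kPa (4 s.f.). Final answer: 260.3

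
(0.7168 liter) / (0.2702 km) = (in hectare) 1 liter = 0.001 m^3, so 0.7168 liter = 0.7168 * 0.001 = 0.0007168 m^3. 1 km = 1000 m, so 0.2702 km = 0.2702 * 1000 = 270.2 m. Combine: 0.0007168 m^3 / 270.2 m = 2.6528497e-06 m^2. 1 hectare = 10000 m^2, so 2.6528497e-06 m^2 = 2.6528497e-06 / 10000 = 2.6528497e-10 hectare ≈ 2.653e-10 hectare (4 s.f.). Final answer: 2.653e-10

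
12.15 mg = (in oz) 0.0004286. Check: 1 mg = 1e-06 kg, so 12.15 mg = 12.15 * 1e-06 = 1.215e-05 kg. 1 oz = 0.028349523 kg, so 1.215e-05 kg = 1.215e-05 / 0.028349523 = 0.00042857864 oz ≈ 0.0004286 oz (4 s.f.).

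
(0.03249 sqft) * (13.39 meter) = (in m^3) 1 sqft = 0.09290304 m^2, so 0.03249 sqft = 0.03249 * 0.09290304 = 0.0030184198 m^2. 13.39 meter = 13.39 m. Combine: 0.0030184198 m^2 * 13.39 m = 0.040416641 m^3. Result: 0.040416641 m^3 ≈ 0.04042 m^3 (4 s.f.). Final answer: 0.04042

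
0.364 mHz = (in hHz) 3.64e-06. Check: 1 mHz = 0.001 Hz, so 0.364 mHz = 0.364 * 0.001 = 0.000364 Hz. 1 hHz = 100 Hz, so 0.000364 Hz = 0.000364 / 100 = 3.64e-06 hHz.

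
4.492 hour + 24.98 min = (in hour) 4.908. Check: 1 hour = 3600 s, so 4.492 hour = 4.492 * 3600 = 16171.2 s. 1 min = 60 s, so 24.98 min = 24.98 * 60 = 1498.8 s. Sum: 16171.2 + 1498.8 = 17670 s. 1 hour = 3600 s, so 17670 s = 17670 / 3600 = 4.9083333 hour ≈ 4.908 hour (4 s.f.).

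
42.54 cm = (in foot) 1 cm = 0.01 m, so 42.54 cm = 42.54 * 0.01 = 0.4254 m. 1 foot = 0.3048 m, so 0.4254 m = 0.4254 / 0.3048 = 1.3956693 foot ≈ 1.396 foot (4 s.f.). Final answer: 1.396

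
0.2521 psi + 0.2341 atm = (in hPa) 254.6. Check: 1 psi = 6894.7573 Pa, so 0.2521 psi = 0.2521 * 6894.7573 = 1738.1683 Pa. 1 atm = 101325 Pa, so 0.2341 atm = 0.2341 * 101325 = 23720.182 Pa. Sum: 1738.1683 + 23720.182 = 25458.351 Pa. 1 hPa = 100 Pa, so 25458.351 Pa = 25458.351 / 100 = 254.58351 hPa ≈ 254.6 hPa (4 s.f.).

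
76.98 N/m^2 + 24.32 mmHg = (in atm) 76.98 N/m^2 = 76.98 Pa. 1 mmHg = 133.32237 Pa, so 24.32 mmHg = 24.32 * 133.32237 = 3242.4 Pa. Sum: 76.98 + 3242.4 = 3319.38 Pa. 1 atm = 101325 Pa, so 3319.38 Pa = 3319.38 / 101325 = 0.032759734 atm ≈ 0.03276 atm (4 s.f.). Final answer: 0.03276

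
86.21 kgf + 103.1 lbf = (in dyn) 1 kgf = 9.80665 N, so 86.21 kgf = 86.21 * 9.80665 = 845.4313 N. 1 lbf = 4.4482216 N, so 103.1 lbf = 103.1 * 4.4482216 = 458.61165 N. Sum: 845.4313 + 458.61165 = 1304.0429 N. 1 dyn = 1e-05 N, so 1304.0429 N = 1304.0429 / 1e-05 = 1.3040429e+08 dyn ≈ 1.304e+08 dyn (4 s.f.). Final answer: 1.304e+08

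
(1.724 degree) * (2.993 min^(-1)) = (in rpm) 0.01433. Check: 1 degree = 0.017453293 rad, so 1.724 degree = 1.724 * 0.017453293 = 0.030089476 rad. 1 min^(-1) = 0.016666667 Hz, so 2.993 min^(-1) = 2.993 * 0.016666667 = 0.049883333 Hz. Combine: 0.030089476 rad * 0.049883333 Hz = 0.0015009634 rad/s. 1 rpm = 0.10471976 rad/s, so 0.0015009634 rad/s = 0.0015009634 / 0.10471976 = 0.014333144 rpm ≈ 0.01433 rpm (4 s.f.).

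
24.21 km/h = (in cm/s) 672.5. Check: 1 km/h = 0.27777778 m/s, so 24.21 km/h = 24.21 * 0.27777778 = 6.725 m/s. 1 cm/s = 0.01 m/s, so 6.725 m/s = 6.725 / 0.01 = 672.5 cm/s.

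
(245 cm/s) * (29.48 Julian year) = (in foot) 7.478e+09. Check: 1 cm/s = 0.01 m/s, so 245 cm/s = 245 * 0.01 = 2.45 m/s. 1 Julian year = 31557600 s, so 29.48 Julian year = 29.48 * 31557600 = 9.3031805e+08 s. Combine: 2.45 m/s * 9.3031805e+08 s = 2.2792792e+09 m. 1 foot = 0.3048 m, so 2.2792792e+09 m = 2.2792792e+09 / 0.3048 = 7.4779502e+09 foot ≈ 7.478e+09 foot (4 s.f.).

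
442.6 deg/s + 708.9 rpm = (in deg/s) 4696. Check: 1 deg/s = 0.017453293 rad/s, so 442.6 deg/s = 442.6 * 0.017453293 = 7.7248273 rad/s. 1 rpm = 0.10471976 rad/s, so 708.9 rpm = 708.9 * 0.10471976 = 74.235834 rad/s. Sum: 7.7248273 + 74.235834 = 81.960662 rad/s. 1 deg/s = 0.017453293 rad/s, so 81.960662 rad/s = 81.960662 / 0.017453293 = 4696 deg/s.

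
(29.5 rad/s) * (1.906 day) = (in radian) 29.5 rad/s is already in rad/s. 1 day = 86400 s, so 1.906 day = 1.906 * 86400 = 164678.4 s. Combine: 29.5 rad/s * 164678.4 s = 4858012.8 rad. 4858012.8 rad = 4858012.8 radian ≈ 4.858e+06 radian (4 s.f.). Final answer: 4.858e+06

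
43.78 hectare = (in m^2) 4.378e+05. Check: 1 hectare = 10000 m^2, so 43.78 hectare = 43.78 * 10000 = 437800 m^2. Result: 437800 m^2 ≈ 4.378e+05 m^2 (4 s.f.).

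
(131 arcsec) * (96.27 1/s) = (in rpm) 0.5839. Check: 1 arcsec = 4.8481368e-06 rad, so 131 arcsec = 131 * 4.8481368e-06 = 0.00063510592 rad. 96.27 1/s = 96.27 Hz. Combine: 0.00063510592 rad * 96.27 Hz = 0.061141647 rad/s. 1 rpm = 0.10471976 rad/s, so 0.061141647 rad/s = 0.061141647 / 0.10471976 = 0.58385972 rpm ≈ 0.5839 rpm (4 s.f.).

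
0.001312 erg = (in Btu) 1.244e-13. Check: 1 erg = 1e-07 J, so 0.001312 erg = 0.001312 * 1e-07 = 1.312e-10 J. 1 Btu = 1055.0559 J, so 1.312e-10 J = 1.312e-10 / 1055.0559 = 1.2435361e-13 Btu ≈ 1.244e-13 Btu (4 s.f.).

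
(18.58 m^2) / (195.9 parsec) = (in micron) 18.58 m^2 is already in m^2. 1 parsec = 3.0856776e+16 m, so 195.9 parsec = 195.9 * 3.0856776e+16 = 6.0448424e+18 m. Combine: 18.58 m^2 / 6.0448424e+18 m = 3.0736947e-18 m. 1 micron = 1e-06 m, so 3.0736947e-18 m = 3.0736947e-18 / 1e-06 = 3.0736947e-12 micron ≈ 3.074e-12 micron (4 s.f.). Final answer: 3.074e-12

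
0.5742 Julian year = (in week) 1 Julian year = 31557600 s, so 0.5742 Julian year = 0.5742 * 31557600 = 18120374 s. 1 week = 604800 s, so 18120374 s = 18120374 / 604800 = 29.960936 week ≈ 29.96 week (4 s.f.). Final answer: 29.96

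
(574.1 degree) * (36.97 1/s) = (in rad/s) 1 degree = 0.017453293 rad, so 574.1 degree = 574.1 * 0.017453293 = 10.019935 rad. 36.97 1/s = 36.97 Hz. Combine: 10.019935 rad * 36.97 Hz = 370.43701 rad/s. Result: 370.43701 rad/s ≈ 370.4 rad/s (4 s.f.). Final answer: 370.4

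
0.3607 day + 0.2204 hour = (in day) 0.3699. Check: 1 day = 86400 s, so 0.3607 day = 0.3607 * 86400 = 31164.48 s. 1 hour = 3600 s, so 0.2204 hour = 0.2204 * 3600 = 793.44 s. Sum: 31164.48 + 793.44 = 31957.92 s. 1 day = 86400 s, so 31957.92 s = 31957.92 / 86400 = 0.36988333 day ≈ 0.3699 day (4 s.f.).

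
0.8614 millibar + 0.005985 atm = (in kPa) 0.6926. Check: 1 millibar = 100 Pa, so 0.8614 millibar = 0.8614 * 100 = 86.14 Pa. 1 atm = 101325 Pa, so 0.005985 atm = 0.005985 * 101325 = 606.43012 Pa. Sum: 86.14 + 606.43012 = 692.57012 Pa. 1 kPa = 1000 Pa, so 692.57012 Pa = 692.57012 / 1000 = 0.69257012 kPa ≈ 0.6926 kPa (4 s.f.).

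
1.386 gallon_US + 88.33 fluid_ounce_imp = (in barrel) 1 gallon_US = 0.0037854118 m^3, so 1.386 gallon_US = 1.386 * 0.0037854118 = 0.0052465807 m^3. 1 fluid_ounce_imp = 2.8413063e-05 m^3, so 88.33 fluid_ounce_imp = 88.33 * 2.8413063e-05 = 0.0025097258 m^3. Sum: 0.0052465807 + 0.0025097258 = 0.0077563065 m^3. 1 barrel = 0.15898729 m^3, so 0.0077563065 m^3 = 0.0077563065 / 0.15898729 = 0.0487857 barrel ≈ 0.04879 barrel (4 s.f.). Final answer: 0.04879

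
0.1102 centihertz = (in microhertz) 1 centihertz = 0.01 Hz, so 0.1102 centihertz = 0.1102 * 0.01 = 0.001102 Hz. 1 microhertz = 1e-06 Hz, so 0.001102 Hz = 0.001102 / 1e-06 = 1102 microhertz. Final answer: 1102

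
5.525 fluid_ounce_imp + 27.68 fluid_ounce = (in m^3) 0.0009756. Check: 1 fluid_ounce_imp = 2.8413063e-05 m^3, so 5.525 fluid_ounce_imp = 5.525 * 2.8413063e-05 = 0.00015698217 m^3. 1 fluid_ounce = 2.957353e-05 m^3, so 27.68 fluid_ounce = 27.68 * 2.957353e-05 = 0.0008185953 m^3. Sum: 0.00015698217 + 0.0008185953 = 0.00097557747 m^3. Result: 0.00097557747 m^3 ≈ 0.0009756 m^3 (4 s.f.).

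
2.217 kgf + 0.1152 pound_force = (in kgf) 2.269. Check: 1 kgf = 9.80665 N, so 2.217 kgf = 2.217 * 9.80665 = 21.741343 N. 1 pound_force = 4.4482216 N, so 0.1152 pound_force = 0.1152 * 4.4482216 = 0.51243513 N. Sum: 21.741343 + 0.51243513 = 22.253778 N. 1 kgf = 9.80665 N, so 22.253778 N = 22.253778 / 9.80665 = 2.2692538 kgf ≈ 2.269 kgf (4 s.f.).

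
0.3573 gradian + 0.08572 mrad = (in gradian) 1 gradian = 0.015707963 rad, so 0.3573 gradian = 0.3573 * 0.015707963 = 0.0056124553 rad. 1 mrad = 0.001 rad, so 0.08572 mrad = 0.08572 * 0.001 = 8.572e-05 rad. Sum: 0.0056124553 + 8.572e-05 = 0.0056981753 rad. 1 gradian = 0.015707963 rad, so 0.0056981753 rad = 0.0056981753 / 0.015707963 = 0.3627571 gradian ≈ 0.3628 gradian (4 s.f.). Final answer: 0.3628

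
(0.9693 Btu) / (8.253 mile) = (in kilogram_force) 0.007851. Check: 1 Btu = 1055.0559 J, so 0.9693 Btu = 0.9693 * 1055.0559 = 1022.6656 J. 1 mile = 1609.344 m, so 8.253 mile = 8.253 * 1609.344 = 13281.916 m. Combine: 1022.6656 J / 13281.916 m = 0.076996846 N. 1 kilogram_force = 9.80665 N, so 0.076996846 N = 0.076996846 / 9.80665 = 0.0078514932 kilogram_force ≈ 0.007851 kilogram_force (4 s.f.).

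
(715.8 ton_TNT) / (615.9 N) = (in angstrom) 4.863e+19. Check: 1 ton_TNT = 4.184e+09 J, so 715.8 ton_TNT = 715.8 * 4.184e+09 = 2.9949072e+12 J. 615.9 N is already in N. Combine: 2.9949072e+12 J / 615.9 N = 4.8626517e+09 m. 1 angstrom = 1e-10 m, so 4.8626517e+09 m = 4.8626517e+09 / 1e-10 = 4.8626517e+19 angstrom ≈ 4.863e+19 angstrom (4 s.f.).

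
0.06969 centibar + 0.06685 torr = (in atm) 1 centibar = 1000 Pa, so 0.06969 centibar = 0.06969 * 1000 = 69.69 Pa. 1 torr = 133.32237 Pa, so 0.06685 torr = 0.06685 * 133.32237 = 8.9126003 Pa. Sum: 69.69 + 8.9126003 = 78.6026 Pa. 1 atm = 101325 Pa, so 78.6026 Pa = 78.6026 / 101325 = 0.00077574735 atm ≈ 0.0007757 atm (4 s.f.). Final answer: 0.0007757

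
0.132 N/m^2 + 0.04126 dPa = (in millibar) 0.001361. Check: 0.132 N/m^2 = 0.132 Pa. 1 dPa = 0.1 Pa, so 0.04126 dPa = 0.04126 * 0.1 = 0.004126 Pa. Sum: 0.132 + 0.004126 = 0.136126 Pa. 1 millibar = 100 Pa, so 0.136126 Pa = 0.136126 / 100 = 0.00136126 millibar ≈ 0.001361 millibar (4 s.f.).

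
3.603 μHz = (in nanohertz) 1 μHz = 1e-06 Hz, so 3.603 μHz = 3.603 * 1e-06 = 3.603e-06 Hz. 1 nanohertz = 1e-09 Hz, so 3.603e-06 Hz = 3.603e-06 / 1e-09 = 3603 nanohertz. Final answer: 3603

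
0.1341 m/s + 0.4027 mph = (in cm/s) 31.41. Check: 0.1341 m/s is already in m/s. 1 mph = 0.44704 m/s, so 0.4027 mph = 0.4027 * 0.44704 = 0.18002301 m/s. Sum: 0.1341 + 0.18002301 = 0.31412301 m/s. 1 cm/s = 0.01 m/s, so 0.31412301 m/s = 0.31412301 / 0.01 = 31.412301 cm/s ≈ 31.41 cm/s (4 s.f.).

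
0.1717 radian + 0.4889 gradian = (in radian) 0.1794. Check: 0.1717 radian = 0.1717 rad. 1 gradian = 0.015707963 rad, so 0.4889 gradian = 0.4889 * 0.015707963 = 0.0076796232 rad. Sum: 0.1717 + 0.0076796232 = 0.17937962 rad. 0.17937962 rad = 0.17937962 radian ≈ 0.1794 radian (4 s.f.).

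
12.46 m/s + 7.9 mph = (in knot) 12.46 m/s is already in m/s. 1 mph = 0.44704 m/s, so 7.9 mph = 7.9 * 0.44704 = 3.531616 m/s. Sum: 12.46 + 3.531616 = 15.991616 m/s. 1 knot = 0.51444444 m/s, so 15.991616 m/s = 15.991616 / 0.51444444 = 31.085215 knot ≈ 31.09 knot (4 s.f.). Final answer: 31.09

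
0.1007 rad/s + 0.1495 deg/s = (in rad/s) 0.1033. Check: 0.1007 rad/s is already in rad/s. 1 deg/s = 0.017453293 rad/s, so 0.1495 deg/s = 0.1495 * 0.017453293 = 0.0026092672 rad/s. Sum: 0.1007 + 0.0026092672 = 0.10330927 rad/s. Result: 0.10330927 rad/s ≈ 0.1033 rad/s (4 s.f.).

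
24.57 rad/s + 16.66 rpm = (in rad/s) 26.31. Check: 24.57 rad/s is already in rad/s. 1 rpm = 0.10471976 rad/s, so 16.66 rpm = 16.66 * 0.10471976 = 1.7446311 rad/s. Sum: 24.57 + 1.7446311 = 26.314631 rad/s. Result: 26.314631 rad/s ≈ 26.31 rad/s (4 s.f.).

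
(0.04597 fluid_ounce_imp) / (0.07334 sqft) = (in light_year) 1 fluid_ounce_imp = 2.8413063e-05 m^3, so 0.04597 fluid_ounce_imp = 0.04597 * 2.8413063e-05 = 1.3061485e-06 m^3. 1 sqft = 0.09290304 m^2, so 0.07334 sqft = 0.07334 * 0.09290304 = 0.006813509 m^2. Combine: 1.3061485e-06 m^3 / 0.006813509 m^2 = 0.00019169983 m. 1 light_year = 9.4607305e+15 m, so 0.00019169983 m = 0.00019169983 / 9.4607305e+15 = 2.0262688e-20 light_year ≈ 2.026e-20 light_year (4 s.f.). Final answer: 2.026e-20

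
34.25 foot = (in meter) 1 foot = 0.3048 m, so 34.25 foot = 34.25 * 0.3048 = 10.4394 m. 10.4394 m = 10.4394 meter ≈ 10.44 meter (4 s.f.). Final answer: 10.44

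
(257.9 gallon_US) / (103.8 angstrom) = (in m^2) 9.405e+07. Check: 1 gallon_US = 0.0037854118 m^3, so 257.9 gallon_US = 257.9 * 0.0037854118 = 0.9762577 m^3. 1 angstrom = 1e-10 m, so 103.8 angstrom = 103.8 * 1e-10 = 1.038e-08 m. Combine: 0.9762577 m^3 / 1.038e-08 m = 94051801 m^2. Result: 94051801 m^2 ≈ 9.405e+07 m^2 (4 s.f.).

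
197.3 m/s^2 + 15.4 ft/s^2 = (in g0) 20.6. Check: 197.3 m/s^2 is already in m/s^2. 1 ft/s^2 = 0.3048 m/s^2, so 15.4 ft/s^2 = 15.4 * 0.3048 = 4.69392 m/s^2. Sum: 197.3 + 4.69392 = 201.99392 m/s^2. 1 g0 = 9.80665 m/s^2, so 201.99392 m/s^2 = 201.99392 / 9.80665 = 20.597648 g0 ≈ 20.6 g0 (4 s.f.).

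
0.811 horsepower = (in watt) 604.8. Check: 1 horsepower = 745.69987 W, so 0.811 horsepower = 0.811 * 745.69987 = 604.7626 W. 604.7626 W = 604.7626 watt ≈ 604.8 watt (4 s.f.).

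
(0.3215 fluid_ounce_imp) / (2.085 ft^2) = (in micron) 1 fluid_ounce_imp = 2.8413063e-05 m^3, so 0.3215 fluid_ounce_imp = 0.3215 * 2.8413063e-05 = 9.1347996e-06 m^3. 1 ft^2 = 0.09290304 m^2, so 2.085 ft^2 = 2.085 * 0.09290304 = 0.19370284 m^2. Combine: 9.1347996e-06 m^3 / 0.19370284 m^2 = 4.7158832e-05 m. 1 micron = 1e-06 m, so 4.7158832e-05 m = 4.7158832e-05 / 1e-06 = 47.158832 micron ≈ 47.16 micron (4 s.f.). Final answer: 47.16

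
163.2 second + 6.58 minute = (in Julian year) 163.2 second = 163.2 s. 1 minute = 60 s, so 6.58 minute = 6.58 * 60 = 394.8 s. Sum: 163.2 + 394.8 = 558 s. 1 Julian year = 31557600 s, so 558 s = 558 / 31557600 = 1.7681953e-05 Julian year ≈ 1.768e-05 Julian year (4 s.f.). Final answer: 1.768e-05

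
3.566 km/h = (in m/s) 1 km/h = 0.27777778 m/s, so 3.566 km/h = 3.566 * 0.27777778 = 0.99055556 m/s. Result: 0.99055556 m/s ≈ 0.9906 m/s (4 s.f.). Final answer: 0.9906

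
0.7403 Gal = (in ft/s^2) 0.02429. Check: 1 Gal = 0.01 m/s^2, so 0.7403 Gal = 0.7403 * 0.01 = 0.007403 m/s^2. 1 ft/s^2 = 0.3048 m/s^2, so 0.007403 m/s^2 = 0.007403 / 0.3048 = 0.024288058 ft/s^2 ≈ 0.02429 ft/s^2 (4 s.f.).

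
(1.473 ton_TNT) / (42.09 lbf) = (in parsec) 1 ton_TNT = 4.184e+09 J, so 1.473 ton_TNT = 1.473 * 4.184e+09 = 6.163032e+09 J. 1 lbf = 4.4482216 N, so 42.09 lbf = 42.09 * 4.4482216 = 187.22565 N. Combine: 6.163032e+09 J / 187.22565 N = 32917670 m. 1 parsec = 3.0856776e+16 m, so 32917670 m = 32917670 / 3.0856776e+16 = 1.066789e-09 parsec ≈ 1.067e-09 parsec (4 s.f.). Final answer: 1.067e-09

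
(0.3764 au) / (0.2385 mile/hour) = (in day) 1 au = 1.4959787e+11 m, so 0.3764 au = 0.3764 * 1.4959787e+11 = 5.6308639e+10 m. 1 mile/hour = 0.44704 m/s, so 0.2385 mile/hour = 0.2385 * 0.44704 = 0.10661904 m/s. Combine: 5.6308639e+10 m / 0.10661904 m/s = 5.281293e+11 s. 1 day = 86400 s, so 5.281293e+11 s = 5.281293e+11 / 86400 = 6112607.6 day ≈ 6.113e+06 day (4 s.f.). Final answer: 6.113e+06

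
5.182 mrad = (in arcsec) 1 mrad = 0.001 rad, so 5.182 mrad = 5.182 * 0.001 = 0.005182 rad. 1 arcsec = 4.8481368e-06 rad, so 0.005182 rad = 0.005182 / 4.8481368e-06 = 1068.8642 arcsec ≈ 1069 arcsec (4 s.f.). Final answer: 1069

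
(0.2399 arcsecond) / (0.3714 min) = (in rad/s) 1 arcsecond = 4.8481368e-06 rad, so 0.2399 arcsecond = 0.2399 * 4.8481368e-06 = 1.163068e-06 rad. 1 min = 60 s, so 0.3714 min = 0.3714 * 60 = 22.284 s. Combine: 1.163068e-06 rad / 22.284 s = 5.2192965e-08 rad/s. Result: 5.2192965e-08 rad/s ≈ 5.219e-08 rad/s (4 s.f.). Final answer: 5.219e-08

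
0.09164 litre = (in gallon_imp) 0.02016. Check: 1 litre = 0.001 m^3, so 0.09164 litre = 0.09164 * 0.001 = 9.164e-05 m^3. 1 gallon_imp = 0.00454609 m^3, so 9.164e-05 m^3 = 9.164e-05 / 0.00454609 = 0.020157982 gallon_imp ≈ 0.02016 gallon_imp (4 s.f.).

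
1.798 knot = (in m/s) 0.925. Check: 1 knot = 0.51444444 m/s, so 1.798 knot = 1.798 * 0.51444444 = 0.92497111 m/s. Result: 0.92497111 m/s ≈ 0.925 m/s (4 s.f.).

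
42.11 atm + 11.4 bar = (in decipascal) 5.407e+07. Check: 1 atm = 101325 Pa, so 42.11 atm = 42.11 * 101325 = 4266795.8 Pa. 1 bar = 100000 Pa, so 11.4 bar = 11.4 * 100000 = 1140000 Pa. Sum: 4266795.8 + 1140000 = 5406795.8 Pa. 1 decipascal = 0.1 Pa, so 5406795.8 Pa = 5406795.8 / 0.1 = 54067958 decipascal ≈ 5.407e+07 decipascal (4 s.f.).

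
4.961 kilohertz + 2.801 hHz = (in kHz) 5.241. Check: 1 kilohertz = 1000 Hz, so 4.961 kilohertz = 4.961 * 1000 = 4961 Hz. 1 hHz = 100 Hz, so 2.801 hHz = 2.801 * 100 = 280.1 Hz. Sum: 4961 + 280.1 = 5241.1 Hz. 1 kHz = 1000 Hz, so 5241.1 Hz = 5241.1 / 1000 = 5.2411 kHz ≈ 5.241 kHz (4 s.f.).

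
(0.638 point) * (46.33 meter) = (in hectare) 1 point = 0.00035277778 m, so 0.638 point = 0.638 * 0.00035277778 = 0.00022507222 m. 46.33 meter = 46.33 m. Combine: 0.00022507222 m * 46.33 m = 0.010427596 m^2. 1 hectare = 10000 m^2, so 0.010427596 m^2 = 0.010427596 / 10000 = 1.0427596e-06 hectare ≈ 1.043e-06 hectare (4 s.f.). Final answer: 1.043e-06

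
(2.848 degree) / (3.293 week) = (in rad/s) 1 degree = 0.017453293 rad, so 2.848 degree = 2.848 * 0.017453293 = 0.049706977 rad. 1 week = 604800 s, so 3.293 week = 3.293 * 604800 = 1991606.4 s. Combine: 0.049706977 rad / 1991606.4 s = 2.4958233e-08 rad/s. Result: 2.4958233e-08 rad/s ≈ 2.496e-08 rad/s (4 s.f.). Final answer: 2.496e-08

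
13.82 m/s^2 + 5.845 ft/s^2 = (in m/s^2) 15.6. Check: 13.82 m/s^2 is already in m/s^2. 1 ft/s^2 = 0.3048 m/s^2, so 5.845 ft/s^2 = 5.845 * 0.3048 = 1.781556 m/s^2. Sum: 13.82 + 1.781556 = 15.601556 m/s^2. Result: 15.601556 m/s^2 ≈ 15.6 m/s^2 (4 s.f.).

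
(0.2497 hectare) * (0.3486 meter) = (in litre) 1 hectare = 10000 m^2, so 0.2497 hectare = 0.2497 * 10000 = 2497 m^2. 0.3486 meter = 0.3486 m. Combine: 2497 m^2 * 0.3486 m = 870.4542 m^3. 1 litre = 0.001 m^3, so 870.4542 m^3 = 870.4542 / 0.001 = 870454.2 litre ≈ 8.705e+05 litre (4 s.f.). Final answer: 8.705e+05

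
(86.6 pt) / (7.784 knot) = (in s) 1 pt = 0.00035277778 m, so 86.6 pt = 86.6 * 0.00035277778 = 0.030550556 m. 1 knot = 0.51444444 m/s, so 7.784 knot = 7.784 * 0.51444444 = 4.0044356 m/s. Combine: 0.030550556 m / 4.0044356 m/s = 0.007629179 s. Result: 0.007629179 s ≈ 0.007629 s (4 s.f.). Final answer: 0.007629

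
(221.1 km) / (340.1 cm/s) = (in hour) 18.06. Check: 1 km = 1000 m, so 221.1 km = 221.1 * 1000 = 221100 m. 1 cm/s = 0.01 m/s, so 340.1 cm/s = 340.1 * 0.01 = 3.401 m/s. Combine: 221100 m / 3.401 m/s = 65010.291 s. 1 hour = 3600 s, so 65010.291 s = 65010.291 / 3600 = 18.058414 hour ≈ 18.06 hour (4 s.f.).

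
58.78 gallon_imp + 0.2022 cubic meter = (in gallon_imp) 103.3. Check: 1 gallon_imp = 0.00454609 m^3, so 58.78 gallon_imp = 58.78 * 0.00454609 = 0.26721917 m^3. 0.2022 cubic meter = 0.2022 m^3. Sum: 0.26721917 + 0.2022 = 0.46941917 m^3. 1 gallon_imp = 0.00454609 m^3, so 0.46941917 m^3 = 0.46941917 / 0.00454609 = 103.25778 gallon_imp ≈ 103.3 gallon_imp (4 s.f.).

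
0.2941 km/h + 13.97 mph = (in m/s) 1 km/h = 0.27777778 m/s, so 0.2941 km/h = 0.2941 * 0.27777778 = 0.081694444 m/s. 1 mph = 0.44704 m/s, so 13.97 mph = 13.97 * 0.44704 = 6.2451488 m/s. Sum: 0.081694444 + 6.2451488 = 6.3268432 m/s. Result: 6.3268432 m/s ≈ 6.327 m/s (4 s.f.). Final answer: 6.327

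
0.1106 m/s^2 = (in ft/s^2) 0.3629. Check: 1 ft/s^2 = 0.3048 m/s^2, so 0.1106 m/s^2 = 0.1106 / 0.3048 = 0.36286089 ft/s^2 ≈ 0.3629 ft/s^2 (4 s.f.).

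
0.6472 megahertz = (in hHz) 6472. Check: 1 megahertz = 1000000 Hz, so 0.6472 megahertz = 0.6472 * 1000000 = 647200 Hz. 1 hHz = 100 Hz, so 647200 Hz = 647200 / 100 = 6472 hHz.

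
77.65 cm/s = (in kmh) 1 cm/s = 0.01 m/s, so 77.65 cm/s = 77.65 * 0.01 = 0.7765 m/s. 1 kmh = 0.27777778 m/s, so 0.7765 m/s = 0.7765 / 0.27777778 = 2.7954 kmh ≈ 2.795 kmh (4 s.f.). Final answer: 2.795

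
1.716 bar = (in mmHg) 1 bar = 100000 Pa, so 1.716 bar = 1.716 * 100000 = 171600 Pa. 1 mmHg = 133.32237 Pa, so 171600 Pa = 171600 / 133.32237 = 1287.1058 mmHg ≈ 1287 mmHg (4 s.f.). Final answer: 1287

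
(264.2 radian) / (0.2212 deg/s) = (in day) 0.7921. Check: 264.2 radian = 264.2 rad. 1 deg/s = 0.017453293 rad/s, so 0.2212 deg/s = 0.2212 * 0.017453293 = 0.0038606683 rad/s. Combine: 264.2 rad / 0.0038606683 rad/s = 68433.748 s. 1 day = 86400 s, so 68433.748 s = 68433.748 / 86400 = 0.79205726 day ≈ 0.7921 day (4 s.f.).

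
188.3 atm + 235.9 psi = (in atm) 204.4. Check: 1 atm = 101325 Pa, so 188.3 atm = 188.3 * 101325 = 19079498 Pa. 1 psi = 6894.7573 Pa, so 235.9 psi = 235.9 * 6894.7573 = 1626473.2 Pa. Sum: 19079498 + 1626473.2 = 20705971 Pa. 1 atm = 101325 Pa, so 20705971 Pa = 20705971 / 101325 = 204.35204 atm ≈ 204.4 atm (4 s.f.).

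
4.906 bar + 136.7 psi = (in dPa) 1.433e+07. Check: 1 bar = 100000 Pa, so 4.906 bar = 4.906 * 100000 = 490600 Pa. 1 psi = 6894.7573 Pa, so 136.7 psi = 136.7 * 6894.7573 = 942513.32 Pa. Sum: 490600 + 942513.32 = 1433113.3 Pa. 1 dPa = 0.1 Pa, so 1433113.3 Pa = 1433113.3 / 0.1 = 14331133 dPa ≈ 1.433e+07 dPa (4 s.f.).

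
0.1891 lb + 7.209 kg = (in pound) 16.08. Check: 1 lb = 0.45359237 kg, so 0.1891 lb = 0.1891 * 0.45359237 = 0.085774317 kg. 7.209 kg is already in kg. Sum: 0.085774317 + 7.209 = 7.2947743 kg. 1 pound = 0.45359237 kg, so 7.2947743 kg = 7.2947743 / 0.45359237 = 16.082224 pound ≈ 16.08 pound (4 s.f.).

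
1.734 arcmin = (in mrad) 0.5044. Check: 1 arcmin = 0.00029088821 rad, so 1.734 arcmin = 1.734 * 0.00029088821 = 0.00050440015 rad. 1 mrad = 0.001 rad, so 0.00050440015 rad = 0.00050440015 / 0.001 = 0.50440015 mrad ≈ 0.5044 mrad (4 s.f.).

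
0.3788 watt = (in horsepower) 0.3788 watt = 0.3788 W. 1 horsepower = 745.69987 W, so 0.3788 W = 0.3788 / 745.69987 = 0.00050797917 horsepower ≈ 0.000508 horsepower (4 s.f.). Final answer: 0.000508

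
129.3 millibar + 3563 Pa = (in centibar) 1 millibar = 100 Pa, so 129.3 millibar = 129.3 * 100 = 12930 Pa. 3563 Pa is already in Pa. Sum: 12930 + 3563 = 16493 Pa. 1 centibar = 1000 Pa, so 16493 Pa = 16493 / 1000 = 16.493 centibar ≈ 16.49 centibar (4 s.f.). Final answer: 16.49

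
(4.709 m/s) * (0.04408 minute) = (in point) 4.709 m/s is already in m/s. 1 minute = 60 s, so 0.04408 minute = 0.04408 * 60 = 2.6448 s. Combine: 4.709 m/s * 2.6448 s = 12.454363 m. 1 point = 0.00035277778 m, so 12.454363 m = 12.454363 / 0.00035277778 = 35303.707 point ≈ 3.53e+04 point (4 s.f.). Final answer: 3.53e+04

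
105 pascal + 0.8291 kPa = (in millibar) 105 pascal = 105 Pa. 1 kPa = 1000 Pa, so 0.8291 kPa = 0.8291 * 1000 = 829.1 Pa. Sum: 105 + 829.1 = 934.1 Pa. 1 millibar = 100 Pa, so 934.1 Pa = 934.1 / 100 = 9.341 millibar. Final answer: 9.341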